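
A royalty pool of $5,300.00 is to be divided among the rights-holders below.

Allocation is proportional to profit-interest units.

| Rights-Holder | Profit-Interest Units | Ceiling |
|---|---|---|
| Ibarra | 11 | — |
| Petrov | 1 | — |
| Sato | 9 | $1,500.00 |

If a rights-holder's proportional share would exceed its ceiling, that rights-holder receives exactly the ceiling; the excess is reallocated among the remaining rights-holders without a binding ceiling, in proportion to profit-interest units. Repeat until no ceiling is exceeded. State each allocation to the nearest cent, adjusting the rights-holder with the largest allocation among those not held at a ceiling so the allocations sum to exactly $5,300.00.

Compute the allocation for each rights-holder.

Ibarra: $3,483.33 · Petrov: $316.67 · Sato: $1,500.00

Combined profit-interest units = 21.
Unconstrained shares: Ibarra 2,776.1905; Petrov 252.3810; Sato 2,271.4286.
Held at cap: Sato ($1,500.00); remaining pool $3,800.00 reallocated over remaining profit-interest units 12.
Redistributed shares: Ibarra 3,483.3333 → $3,483.33; Petrov 316.6667 → $316.67.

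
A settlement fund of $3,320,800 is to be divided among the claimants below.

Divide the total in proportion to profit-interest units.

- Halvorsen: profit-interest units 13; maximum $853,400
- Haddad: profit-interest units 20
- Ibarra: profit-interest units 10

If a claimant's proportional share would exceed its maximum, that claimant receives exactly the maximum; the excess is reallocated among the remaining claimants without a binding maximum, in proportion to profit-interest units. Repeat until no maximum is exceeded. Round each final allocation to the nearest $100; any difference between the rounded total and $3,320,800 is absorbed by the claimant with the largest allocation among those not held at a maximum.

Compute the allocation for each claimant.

Halvorsen: $853,400 · Haddad: $1,644,900 · Ibarra: $822,500

Combined profit-interest units = 43.
Proportional shares (ignoring caps): Halvorsen 1,003,962.79; Haddad 1,544,558.14; Ibarra 772,279.07.
Cap binds for Halvorsen ($853,400); balance $2,467,400 reallocated over remaining profit-interest units 30.
Remaining shares: Haddad 1,644,933.33 → $1,644,900; Ibarra 822,466.67 → $822,500.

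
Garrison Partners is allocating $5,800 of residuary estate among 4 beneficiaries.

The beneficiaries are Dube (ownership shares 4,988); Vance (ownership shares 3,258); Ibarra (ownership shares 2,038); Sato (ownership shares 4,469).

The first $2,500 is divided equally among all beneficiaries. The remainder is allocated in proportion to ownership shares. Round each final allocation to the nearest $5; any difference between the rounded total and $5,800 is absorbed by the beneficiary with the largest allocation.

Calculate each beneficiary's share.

Dube: $1,740 | Vance: $1,355 | Ibarra: $1,080 | Sato: $1,625

First tranche $2,500 split equally: $625 each.
Remainder $3,300 by ownership shares (total 14,753): Dube 1,115.73 → $1,115; Vance 728.76 → $730; Ibarra 455.87 → $455; Sato 999.64 → $1,000.
Totals: Dube $625 + $1,115 = $1,740; Vance $625 + $730 = $1,355; Ibarra $625 + $455 = $1,080; Sato $625 + $1,000 = $1,625.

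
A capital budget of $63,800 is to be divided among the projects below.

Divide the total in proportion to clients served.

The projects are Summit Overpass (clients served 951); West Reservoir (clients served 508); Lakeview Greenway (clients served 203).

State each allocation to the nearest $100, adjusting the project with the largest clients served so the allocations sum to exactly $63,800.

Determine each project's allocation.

Combined clients served = 951 + 508 + 203 = 1,662.
Raw shares: Summit Overpass 36,506.50; West Reservoir 19,500.84; Lakeview Greenway 7,792.66.
After rounding ($100): Summit Overpass $36,500; West Reservoir $19,500; Lakeview Greenway $7,800. Sum = $63,800.
Sum already equals the total — no adjustment.

Summit Overpass: $36,500 | West Reservoir: $19,500 | Lakeview Greenway: $7,800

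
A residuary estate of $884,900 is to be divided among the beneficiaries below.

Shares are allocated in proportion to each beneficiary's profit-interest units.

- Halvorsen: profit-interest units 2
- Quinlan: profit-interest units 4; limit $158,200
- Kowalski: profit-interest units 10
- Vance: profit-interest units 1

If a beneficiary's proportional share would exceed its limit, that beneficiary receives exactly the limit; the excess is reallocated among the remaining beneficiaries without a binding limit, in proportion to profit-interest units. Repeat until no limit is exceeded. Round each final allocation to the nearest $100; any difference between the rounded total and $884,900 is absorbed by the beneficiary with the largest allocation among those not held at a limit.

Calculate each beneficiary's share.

Halvorsen: $111,800; Quinlan: $158,200; Kowalski: $559,000; Vance: $55,900

Sum of profit-interest units: 17.
Proportional shares (ignoring caps): Halvorsen 104,105.88; Quinlan 208,211.76; Kowalski 520,529.41; Vance 52,052.94.
Held at cap: Quinlan ($158,200); residual $726,700 reallocated over remaining profit-interest units 13.
Shares after redistribution: Halvorsen 111,800.00 → $111,800; Kowalski 559,000.00 → $559,000; Vance 55,900.00 → $55,900.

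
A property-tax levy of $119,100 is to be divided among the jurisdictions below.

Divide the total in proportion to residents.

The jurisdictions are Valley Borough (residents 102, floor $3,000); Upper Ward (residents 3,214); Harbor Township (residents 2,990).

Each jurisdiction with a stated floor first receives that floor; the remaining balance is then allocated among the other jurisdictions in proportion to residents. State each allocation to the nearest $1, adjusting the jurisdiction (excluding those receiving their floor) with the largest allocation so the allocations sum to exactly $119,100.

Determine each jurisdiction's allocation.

Valley Borough: $3,000 | Upper Ward: $60,146 | Harbor Township: $55,954

Fund the minimums — Valley Borough $3,000. Balance $116,100.
Balance split over remaining residents 6,204: Upper Ward 60,145.94 → $60,146; Harbor Township 55,954.06 → $55,954.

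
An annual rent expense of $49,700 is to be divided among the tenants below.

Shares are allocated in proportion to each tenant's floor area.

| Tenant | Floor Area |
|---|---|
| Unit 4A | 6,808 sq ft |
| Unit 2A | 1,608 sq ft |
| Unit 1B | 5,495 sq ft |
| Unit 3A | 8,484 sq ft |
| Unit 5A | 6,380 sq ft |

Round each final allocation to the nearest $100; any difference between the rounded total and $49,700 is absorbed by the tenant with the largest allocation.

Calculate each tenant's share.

Floor area total: 28,775.
Pro-rata amounts: Unit 4A 6,808/28,775 × $49,700 = 11,758.74; Unit 2A 1,608/28,775 × $49,700 = 2,777.33; Unit 1B 5,495/28,775 × $49,700 = 9,490.93; Unit 3A 8,484/28,775 × $49,700 = 14,653.51; Unit 5A 6,380/28,775 × $49,700 = 11,019.50.
After rounding ($100): Unit 4A $11,800; Unit 2A $2,800; Unit 1B $9,500; Unit 3A $14,700; Unit 5A $11,000. Sum = $49,800.
Difference $49,700 − $49,800 = −$100 applied to largest allocation (Unit 3A): Unit 3A becomes $14,600.

Unit 4A: $11,800 | Unit 2A: $2,800 | Unit 1B: $9,500 | Unit 3A: $14,600 | Unit 5A: $11,000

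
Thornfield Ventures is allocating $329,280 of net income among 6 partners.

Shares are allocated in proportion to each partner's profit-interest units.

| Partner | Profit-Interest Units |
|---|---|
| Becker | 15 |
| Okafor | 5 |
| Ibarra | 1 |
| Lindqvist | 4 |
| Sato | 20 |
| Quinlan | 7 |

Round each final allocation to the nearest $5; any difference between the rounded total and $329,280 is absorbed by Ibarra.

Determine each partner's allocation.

Becker: $94,985; Okafor: $31,660; Ibarra: $6,335; Lindqvist: $25,330; Sato: $126,645; Quinlan: $44,325

Profit-interest units total: 52.
Proportional shares: Becker 15/52 × $329,280 = 94,984.62; Okafor 5/52 × $329,280 = 31,661.54; Ibarra 1/52 × $329,280 = 6,332.31; Lindqvist 4/52 × $329,280 = 25,329.23; Sato 20/52 × $329,280 = 126,646.15; Quinlan 7/52 × $329,280 = 44,326.15.
After rounding ($5): Becker $94,985; Okafor $31,660; Ibarra $6,330; Lindqvist $25,330; Sato $126,645; Quinlan $44,325. Sum = $329,275.
Difference $329,280 − $329,275 = +$5 applied to Ibarra: Ibarra becomes $6,335.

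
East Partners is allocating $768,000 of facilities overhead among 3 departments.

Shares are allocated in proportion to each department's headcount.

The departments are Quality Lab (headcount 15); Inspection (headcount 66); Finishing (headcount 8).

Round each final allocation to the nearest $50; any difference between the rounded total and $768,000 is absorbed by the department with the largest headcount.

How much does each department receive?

Quality Lab: $129,450 | Inspection: $569,500 | Finishing: $69,050

Total headcount = 89.
Pro-rata amounts: Quality Lab 15/89 × $768,000 = 129,438.20; Inspection 66/89 × $768,000 = 569,528.09; Finishing 8/89 × $768,000 = 69,033.71.
At nearest $50: Quality Lab $129,450; Inspection $569,550; Finishing $69,050. Sum = $768,050.
Difference $768,000 − $768,050 = −$50 applied to largest headcount (Inspection): Inspection becomes $569,500.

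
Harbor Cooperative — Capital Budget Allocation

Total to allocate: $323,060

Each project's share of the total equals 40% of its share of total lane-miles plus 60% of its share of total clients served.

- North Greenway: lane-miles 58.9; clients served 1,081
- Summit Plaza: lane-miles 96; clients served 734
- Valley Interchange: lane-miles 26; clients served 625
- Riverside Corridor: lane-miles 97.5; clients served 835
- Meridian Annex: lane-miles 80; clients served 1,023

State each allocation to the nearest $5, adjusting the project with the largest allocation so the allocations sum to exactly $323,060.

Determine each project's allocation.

Totals — lane-miles 358.4, clients served 4,298.
Blended shares (40% lane-miles + 60% clients served): North Greenway 0.2166; Summit Plaza 0.2096; Valley Interchange 0.1163; Riverside Corridor 0.2254; Meridian Annex 0.2321.
Unrounded shares: North Greenway 69,989.01; Summit Plaza 67,716.32; Valley Interchange 37,561.46; Riverside Corridor 72,812.17; Meridian Annex 74,981.04.
Rounded to nearest $5: North Greenway $69,990; Summit Plaza $67,715; Valley Interchange $37,560; Riverside Corridor $72,810; Meridian Annex $74,980. Sum = $323,055.
Difference $323,060 − $323,055 = +$5 applied to largest allocation (Meridian Annex): Meridian Annex becomes $74,985.

North Greenway: $69,990 | Summit Plaza: $67,715 | Valley Interchange: $37,560 | Riverside Corridor: $72,810 | Meridian Annex: $74,985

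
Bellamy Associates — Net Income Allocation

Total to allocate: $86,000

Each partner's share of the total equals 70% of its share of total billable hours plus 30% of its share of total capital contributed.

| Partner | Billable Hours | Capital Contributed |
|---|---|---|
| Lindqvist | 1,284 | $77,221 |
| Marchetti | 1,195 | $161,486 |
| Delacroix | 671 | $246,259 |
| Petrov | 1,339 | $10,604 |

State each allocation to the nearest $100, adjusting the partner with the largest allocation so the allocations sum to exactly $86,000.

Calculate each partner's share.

Billable hours total 4,489; capital contributed total 495,570.
Blended shares (70% billable hours + 30% capital contributed): Lindqvist 0.2470; Marchetti 0.2841; Delacroix 0.2537; Petrov 0.2152.
Pro-rata amounts: Lindqvist 21,239.38; Marchetti 24,432.78; Delacroix 21,819.04; Petrov 18,508.80.
After rounding ($100): Lindqvist $21,200; Marchetti $24,400; Delacroix $21,800; Petrov $18,500. Sum = $85,900.
Difference $86,000 − $85,900 = +$100 applied to largest allocation (Marchetti): Marchetti becomes $24,500.

Lindqvist: $21,200 | Marchetti: $24,500 | Delacroix: $21,800 | Petrov: $18,500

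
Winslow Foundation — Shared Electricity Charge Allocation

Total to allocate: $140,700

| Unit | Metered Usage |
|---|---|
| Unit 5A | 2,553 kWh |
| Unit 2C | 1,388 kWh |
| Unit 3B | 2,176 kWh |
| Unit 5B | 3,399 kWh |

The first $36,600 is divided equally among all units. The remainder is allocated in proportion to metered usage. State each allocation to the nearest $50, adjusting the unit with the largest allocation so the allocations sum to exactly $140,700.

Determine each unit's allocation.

$36,600 shared equally gives $9,150 per unit.
Remainder $104,100 by metered usage (total 9,516): Unit 5A 27,928.47 → $27,950; Unit 2C 15,183.98 → $15,200; Unit 3B 23,804.29 → $23,800; Unit 5B 37,183.26 → $37,200.
Rounding difference −$50 on remainder applied to Unit 5B.
Totals: Unit 5A $9,150 + $27,950 = $37,100; Unit 2C $9,150 + $15,200 = $24,350; Unit 3B $9,150 + $23,800 = $32,950; Unit 5B $9,150 + $37,150 = $46,300.

Unit 5A: $37,100 | Unit 2C: $24,350 | Unit 3B: $32,950 | Unit 5B: $46,300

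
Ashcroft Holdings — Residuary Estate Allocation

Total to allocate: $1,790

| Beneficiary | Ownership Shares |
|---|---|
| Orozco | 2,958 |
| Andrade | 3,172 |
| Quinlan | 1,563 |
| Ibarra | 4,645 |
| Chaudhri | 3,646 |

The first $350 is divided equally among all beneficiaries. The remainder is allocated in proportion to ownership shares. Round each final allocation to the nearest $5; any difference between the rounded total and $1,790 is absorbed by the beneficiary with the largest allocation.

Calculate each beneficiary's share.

First tranche $350 split equally: $70 each.
Remainder $1,440 by ownership shares (total 15,984): Orozco 266.49 → $265; Andrade 285.77 → $285; Quinlan 140.81 → $140; Ibarra 418.47 → $420; Chaudhri 328.47 → $330.
Totals: Orozco $70 + $265 = $335; Andrade $70 + $285 = $355; Quinlan $70 + $140 = $210; Ibarra $70 + $420 = $490; Chaudhri $70 + $330 = $400.

Orozco: $335; Andrade: $355; Quinlan: $210; Ibarra: $490; Chaudhri: $400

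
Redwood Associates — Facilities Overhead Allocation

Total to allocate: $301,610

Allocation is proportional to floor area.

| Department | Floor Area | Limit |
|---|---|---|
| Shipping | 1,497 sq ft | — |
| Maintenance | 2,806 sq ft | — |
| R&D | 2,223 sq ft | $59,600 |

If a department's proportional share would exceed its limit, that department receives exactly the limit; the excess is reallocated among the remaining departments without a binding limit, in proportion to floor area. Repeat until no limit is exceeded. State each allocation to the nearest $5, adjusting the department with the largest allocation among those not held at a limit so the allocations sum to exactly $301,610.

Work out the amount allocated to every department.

Combined floor area = 6,526.
Pro-rata shares before constraints: Shipping 69,186.36; Maintenance 129,683.98; R&D 102,739.66.
Capped: R&D ($59,600); remaining pool $242,010 reallocated over remaining floor area 4,303.
Shares after redistribution: Shipping 84,194.51 → $84,195; Maintenance 157,815.49 → $157,815.

Shipping: $84,195 · Maintenance: $157,815 · R&D: $59,600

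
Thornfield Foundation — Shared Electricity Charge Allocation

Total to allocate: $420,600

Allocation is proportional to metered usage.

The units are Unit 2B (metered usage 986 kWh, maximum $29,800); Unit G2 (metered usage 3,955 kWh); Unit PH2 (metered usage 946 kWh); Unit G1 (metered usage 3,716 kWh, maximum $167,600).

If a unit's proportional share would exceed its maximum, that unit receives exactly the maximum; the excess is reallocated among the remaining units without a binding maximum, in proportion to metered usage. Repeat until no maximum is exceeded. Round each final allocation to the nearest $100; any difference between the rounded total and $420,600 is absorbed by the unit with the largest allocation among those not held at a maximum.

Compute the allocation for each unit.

Unit 2B: $29,800; Unit G2: $180,100; Unit PH2: $43,100; Unit G1: $167,600

Total metered usage = 9,603.
Proportional shares (ignoring caps): Unit 2B 43,185.63; Unit G2 173,224.30; Unit PH2 41,433.68; Unit G1 162,756.39.
Cap binds for Unit 2B ($29,800); balance $390,800 reallocated over remaining metered usage 8,617.
Cap binds for Unit G1 ($167,600); balance $223,200 reallocated over remaining metered usage 4,901.
Redistributed shares: Unit G2 180,117.53 → $180,100; Unit PH2 43,082.47 → $43,100.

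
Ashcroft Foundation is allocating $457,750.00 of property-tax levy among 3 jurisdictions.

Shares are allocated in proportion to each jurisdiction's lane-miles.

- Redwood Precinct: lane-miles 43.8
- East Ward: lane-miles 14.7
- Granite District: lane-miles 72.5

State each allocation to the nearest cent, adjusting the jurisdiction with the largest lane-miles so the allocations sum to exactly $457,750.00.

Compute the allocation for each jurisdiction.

Redwood Precinct: $153,049.24 | East Ward: $51,365.84 | Granite District: $253,334.92

Lane-miles total: 43.8 + 14.7 + 72.5 = 131.
Unrounded shares: Redwood Precinct 153,049.2366; East Ward 51,365.8397; Granite District 253,334.9237.
After rounding (cent): Redwood Precinct $153,049.24; East Ward $51,365.84; Granite District $253,334.92. Sum = $457,750.00.
Rounded total matches; no reconciliation needed.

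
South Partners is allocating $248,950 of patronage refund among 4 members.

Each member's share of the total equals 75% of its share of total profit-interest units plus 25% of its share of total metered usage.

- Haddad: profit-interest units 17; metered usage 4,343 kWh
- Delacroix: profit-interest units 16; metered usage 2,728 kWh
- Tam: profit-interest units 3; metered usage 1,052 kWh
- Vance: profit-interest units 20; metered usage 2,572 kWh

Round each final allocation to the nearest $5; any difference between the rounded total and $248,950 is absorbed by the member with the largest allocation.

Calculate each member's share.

Haddad: $81,955 | Delacroix: $69,220 | Tam: $16,125 | Vance: $81,650

Totals — profit-interest units 56, metered usage 10,695.
Blended shares (75% profit-interest units + 25% metered usage): Haddad 0.3292; Delacroix 0.2781; Tam 0.0648; Vance 0.3280.
Unrounded shares: Haddad 81,953.84; Delacroix 69,221.50; Tam 16,124.37; Vance 81,650.30.
Rounded to nearest $5: Haddad $81,955; Delacroix $69,220; Tam $16,125; Vance $81,650. Sum = $248,950.
Rounded total matches; no reconciliation needed.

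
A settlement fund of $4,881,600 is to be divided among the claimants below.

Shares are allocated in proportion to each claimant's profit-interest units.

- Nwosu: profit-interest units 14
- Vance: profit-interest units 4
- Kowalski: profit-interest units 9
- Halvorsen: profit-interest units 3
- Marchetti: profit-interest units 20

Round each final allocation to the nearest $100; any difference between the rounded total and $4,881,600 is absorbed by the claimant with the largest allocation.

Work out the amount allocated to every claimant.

Sum of profit-interest units: 50.
Raw shares: Nwosu 14/50 × $4,881,600 = 1,366,848.00; Vance 4/50 × $4,881,600 = 390,528.00; Kowalski 9/50 × $4,881,600 = 878,688.00; Halvorsen 3/50 × $4,881,600 = 292,896.00; Marchetti 20/50 × $4,881,600 = 1,952,640.00.
At nearest $100: Nwosu $1,366,800; Vance $390,500; Kowalski $878,700; Halvorsen $292,900; Marchetti $1,952,600. Sum = $4,881,500.
Difference $4,881,600 − $4,881,500 = +$100 applied to largest allocation (Marchetti): Marchetti becomes $1,952,700.

Nwosu: $1,366,800 | Vance: $390,500 | Kowalski: $878,700 | Halvorsen: $292,900 | Marchetti: $1,952,700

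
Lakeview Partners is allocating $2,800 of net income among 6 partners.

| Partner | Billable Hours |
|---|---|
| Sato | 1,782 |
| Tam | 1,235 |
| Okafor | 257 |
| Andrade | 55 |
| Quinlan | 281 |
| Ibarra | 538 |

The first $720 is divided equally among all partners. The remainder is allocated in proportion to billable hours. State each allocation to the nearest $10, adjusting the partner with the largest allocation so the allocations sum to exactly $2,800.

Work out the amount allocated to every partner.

Sato: $1,010; Tam: $740; Okafor: $250; Andrade: $150; Quinlan: $260; Ibarra: $390

$720 shared equally gives $120 per partner.
Remainder $2,080 by billable hours (total 4,148): Sato 893.58 → $890; Tam 619.29 → $620; Okafor 128.87 → $130; Andrade 27.58 → $30; Quinlan 140.91 → $140; Ibarra 269.78 → $270.
Totals: Sato $120 + $890 = $1,010; Tam $120 + $620 = $740; Okafor $120 + $130 = $250; Andrade $120 + $30 = $150; Quinlan $120 + $140 = $260; Ibarra $120 + $270 = $390.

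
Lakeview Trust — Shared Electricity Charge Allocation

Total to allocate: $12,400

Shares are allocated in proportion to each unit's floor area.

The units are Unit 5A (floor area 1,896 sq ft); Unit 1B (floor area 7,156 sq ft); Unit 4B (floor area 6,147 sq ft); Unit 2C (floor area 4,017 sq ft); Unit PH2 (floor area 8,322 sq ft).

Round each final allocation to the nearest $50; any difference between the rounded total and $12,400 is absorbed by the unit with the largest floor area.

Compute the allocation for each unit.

Unit 5A: $850 · Unit 1B: $3,200 · Unit 4B: $2,750 · Unit 2C: $1,800 · Unit PH2: $3,800

Combined floor area = 27,538.
Pro-rata amounts: Unit 5A 1,896/27,538 × $12,400 = 853.74; Unit 1B 7,156/27,538 × $12,400 = 3,222.25; Unit 4B 6,147/27,538 × $12,400 = 2,767.91; Unit 2C 4,017/27,538 × $12,400 = 1,808.80; Unit PH2 8,322/27,538 × $12,400 = 3,747.29.
Rounded to nearest $50: Unit 5A $850; Unit 1B $3,200; Unit 4B $2,750; Unit 2C $1,800; Unit PH2 $3,750. Sum = $12,350.
Difference $12,400 − $12,350 = +$50 applied to largest floor area (Unit PH2): Unit PH2 becomes $3,800.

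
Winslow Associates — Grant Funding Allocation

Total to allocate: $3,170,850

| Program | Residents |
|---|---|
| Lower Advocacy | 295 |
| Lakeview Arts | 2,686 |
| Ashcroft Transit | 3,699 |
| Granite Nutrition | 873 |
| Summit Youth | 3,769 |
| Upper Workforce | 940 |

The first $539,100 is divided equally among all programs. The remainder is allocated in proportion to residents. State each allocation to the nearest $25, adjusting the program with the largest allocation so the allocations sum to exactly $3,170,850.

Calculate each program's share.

Equal tier: $539,100 ÷ 6 = $89,850 apiece.
Remainder $2,631,750 by residents (total 12,262): Lower Advocacy 63,314.81 → $63,325; Lakeview Arts 576,486.75 → $576,475; Ashcroft Transit 793,903.38 → $793,900; Granite Nutrition 187,368.92 → $187,375; Summit Youth 808,927.23 → $808,925; Upper Workforce 201,748.90 → $201,750.
Totals: Lower Advocacy $89,850 + $63,325 = $153,175; Lakeview Arts $89,850 + $576,475 = $666,325; Ashcroft Transit $89,850 + $793,900 = $883,750; Granite Nutrition $89,850 + $187,375 = $277,225; Summit Youth $89,850 + $808,925 = $898,775; Upper Workforce $89,850 + $201,750 = $291,600.

Lower Advocacy: $153,175; Lakeview Arts: $666,325; Ashcroft Transit: $883,750; Granite Nutrition: $277,225; Summit Youth: $898,775; Upper Workforce: $291,600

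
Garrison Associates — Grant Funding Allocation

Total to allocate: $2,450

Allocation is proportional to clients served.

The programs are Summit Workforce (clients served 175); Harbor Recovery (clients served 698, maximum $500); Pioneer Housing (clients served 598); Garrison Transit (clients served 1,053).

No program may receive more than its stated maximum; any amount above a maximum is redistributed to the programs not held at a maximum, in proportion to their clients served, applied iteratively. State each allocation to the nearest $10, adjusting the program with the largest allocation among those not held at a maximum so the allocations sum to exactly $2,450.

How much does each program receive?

Summit Workforce: $190 · Harbor Recovery: $500 · Pioneer Housing: $640 · Garrison Transit: $1,120

Total clients served = 2,524.
Proportional shares (ignoring caps): Summit Workforce 169.87; Harbor Recovery 677.54; Pioneer Housing 580.47; Garrison Transit 1,022.13.
Capped: Harbor Recovery ($500); residual $1,950 reallocated over remaining clients served 1,826.
Shares after redistribution: Summit Workforce 186.88 → $190; Pioneer Housing 638.61 → $640; Garrison Transit 1,124.51 → $1,120.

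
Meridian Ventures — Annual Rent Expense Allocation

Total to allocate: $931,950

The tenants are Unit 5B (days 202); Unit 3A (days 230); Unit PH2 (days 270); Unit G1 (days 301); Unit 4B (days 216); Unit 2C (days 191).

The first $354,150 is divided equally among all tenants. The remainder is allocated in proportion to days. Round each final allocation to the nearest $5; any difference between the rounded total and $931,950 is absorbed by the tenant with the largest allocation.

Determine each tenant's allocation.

First tranche $354,150 split equally: $59,025 each.
Remainder $577,800 by days (total 1,410): Unit 5B 82,777.02 → $82,775; Unit 3A 94,251.06 → $94,250; Unit PH2 110,642.55 → $110,645; Unit G1 123,345.96 → $123,345; Unit 4B 88,514.04 → $88,515; Unit 2C 78,269.36 → $78,270.
Totals: Unit 5B $59,025 + $82,775 = $141,800; Unit 3A $59,025 + $94,250 = $153,275; Unit PH2 $59,025 + $110,645 = $169,670; Unit G1 $59,025 + $123,345 = $182,370; Unit 4B $59,025 + $88,515 = $147,540; Unit 2C $59,025 + $78,270 = $137,295.

Unit 5B: $141,800 · Unit 3A: $153,275 · Unit PH2: $169,670 · Unit G1: $182,370 · Unit 4B: $147,540 · Unit 2C: $137,295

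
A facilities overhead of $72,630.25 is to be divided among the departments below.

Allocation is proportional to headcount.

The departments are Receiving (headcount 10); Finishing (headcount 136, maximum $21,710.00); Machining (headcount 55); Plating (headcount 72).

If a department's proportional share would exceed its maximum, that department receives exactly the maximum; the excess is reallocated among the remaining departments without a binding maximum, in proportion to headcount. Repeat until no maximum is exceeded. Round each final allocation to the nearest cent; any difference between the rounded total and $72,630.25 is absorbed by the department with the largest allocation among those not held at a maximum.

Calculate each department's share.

Receiving: $3,716.81 | Finishing: $21,710.00 | Machining: $20,442.44 | Plating: $26,761.00

Total headcount = 273.
Pro-rata shares before constraints: Receiving 2,660.4487; Finishing 36,182.1026; Machining 14,632.4679; Plating 19,155.2308.
Held at cap: Finishing ($21,710.00); remaining pool $50,920.25 reallocated over remaining headcount 137.
Shares after redistribution: Receiving 3,716.8066 → $3,716.81; Machining 20,442.4361 → $20,442.44; Plating 26,761.0073 → $26,761.01.
Rounding difference −$0.01 applied to Plating → $26,761.00.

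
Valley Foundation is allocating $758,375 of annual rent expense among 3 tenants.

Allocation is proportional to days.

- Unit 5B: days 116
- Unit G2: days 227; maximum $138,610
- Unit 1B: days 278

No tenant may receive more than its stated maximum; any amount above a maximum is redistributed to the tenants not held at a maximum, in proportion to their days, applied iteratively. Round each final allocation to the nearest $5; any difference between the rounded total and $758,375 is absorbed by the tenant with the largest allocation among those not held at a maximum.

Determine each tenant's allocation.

Unit 5B: $182,470; Unit G2: $138,610; Unit 1B: $437,295

Combined days = 621.
Unconstrained shares: Unit 5B 141,661.03; Unit G2 277,215.98; Unit 1B 339,497.99.
Cap binds for Unit G2 ($138,610); balance $619,765 reallocated over remaining days 394.
Redistributed shares: Unit 5B 182,468.88 → $182,470; Unit 1B 437,296.12 → $437,295.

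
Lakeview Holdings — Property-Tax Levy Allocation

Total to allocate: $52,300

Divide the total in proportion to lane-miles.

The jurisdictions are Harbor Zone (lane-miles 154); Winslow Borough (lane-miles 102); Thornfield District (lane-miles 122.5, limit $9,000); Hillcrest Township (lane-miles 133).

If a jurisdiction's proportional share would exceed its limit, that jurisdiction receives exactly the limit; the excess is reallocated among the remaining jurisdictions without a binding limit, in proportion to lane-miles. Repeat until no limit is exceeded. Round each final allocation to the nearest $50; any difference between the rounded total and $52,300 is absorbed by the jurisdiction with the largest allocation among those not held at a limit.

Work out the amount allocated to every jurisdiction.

Harbor Zone: $17,150 | Winslow Borough: $11,350 | Thornfield District: $9,000 | Hillcrest Township: $14,800

Lane-miles total: 511.5.
Proportional shares (ignoring caps): Harbor Zone 15,746.24; Winslow Borough 10,429.33; Thornfield District 12,525.42; Hillcrest Township 13,599.02.
Cap binds for Thornfield District ($9,000); balance $43,300 reallocated over remaining lane-miles 389.
Redistributed shares: Harbor Zone 17,141.90 → $17,150; Winslow Borough 11,353.73 → $11,350; Hillcrest Township 14,804.37 → $14,800.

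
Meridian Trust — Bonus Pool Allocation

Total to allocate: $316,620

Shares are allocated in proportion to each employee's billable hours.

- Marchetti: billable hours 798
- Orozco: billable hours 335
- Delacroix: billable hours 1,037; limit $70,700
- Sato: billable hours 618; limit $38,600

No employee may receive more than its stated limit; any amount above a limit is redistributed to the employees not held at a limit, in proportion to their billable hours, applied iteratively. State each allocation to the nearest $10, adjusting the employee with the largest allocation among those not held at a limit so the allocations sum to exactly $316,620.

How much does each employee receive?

Marchetti: $146,020 | Orozco: $61,300 | Delacroix: $70,700 | Sato: $38,600

Billable hours total: 2,788.
Proportional shares (ignoring caps): Marchetti 90,625.09; Orozco 38,044.37; Delacroix 117,767.20; Sato 70,183.34.
Capped: Delacroix ($70,700), Sato ($38,600); residual $207,320 reallocated over remaining billable hours 1,133.
Redistributed shares: Marchetti 146,020.62 → $146,020; Orozco 61,299.38 → $61,300.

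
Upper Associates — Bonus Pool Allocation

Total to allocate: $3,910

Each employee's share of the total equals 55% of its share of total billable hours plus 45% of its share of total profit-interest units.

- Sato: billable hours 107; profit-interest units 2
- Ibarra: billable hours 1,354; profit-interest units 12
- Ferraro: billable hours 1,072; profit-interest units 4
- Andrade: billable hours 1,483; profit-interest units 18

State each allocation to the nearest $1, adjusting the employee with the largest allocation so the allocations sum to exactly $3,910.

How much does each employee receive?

Billable hours total 4,016; profit-interest units total 36.
Combined weights (55% billable hours + 45% profit-interest units): Sato 0.0397; Ibarra 0.3354; Ferraro 0.1968; Andrade 0.4281.
Proportional shares: Sato 155.05; Ibarra 1,311.54; Ferraro 769.54; Andrade 1,673.87.
At nearest $1: Sato $155; Ibarra $1,312; Ferraro $770; Andrade $1,674. Sum = $3,911.
Difference $3,910 − $3,911 = −$1 applied to largest allocation (Andrade): Andrade becomes $1,673.

Sato: $155 | Ibarra: $1,312 | Ferraro: $770 | Andrade: $1,673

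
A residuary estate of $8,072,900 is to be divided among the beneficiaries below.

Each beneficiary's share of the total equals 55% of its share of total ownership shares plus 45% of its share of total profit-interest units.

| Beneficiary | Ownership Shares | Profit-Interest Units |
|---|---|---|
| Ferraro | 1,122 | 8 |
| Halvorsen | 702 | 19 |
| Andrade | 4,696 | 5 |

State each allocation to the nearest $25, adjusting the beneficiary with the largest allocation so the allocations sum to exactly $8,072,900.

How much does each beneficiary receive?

Totals — ownership shares 6,520, profit-interest units 32.
Blended shares (55% ownership shares + 45% profit-interest units): Ferraro 0.2071; Halvorsen 0.3264; Andrade 0.4664.
Unrounded shares: Ferraro 1,672,278.95; Halvorsen 2,635,037.28; Andrade 3,765,583.78.
Rounded to nearest $25: Ferraro $1,672,275; Halvorsen $2,635,025; Andrade $3,765,575. Sum = $8,072,875.
Difference $8,072,900 − $8,072,875 = +$25 applied to largest allocation (Andrade): Andrade becomes $3,765,600.

Ferraro: $1,672,275 | Halvorsen: $2,635,025 | Andrade: $3,765,600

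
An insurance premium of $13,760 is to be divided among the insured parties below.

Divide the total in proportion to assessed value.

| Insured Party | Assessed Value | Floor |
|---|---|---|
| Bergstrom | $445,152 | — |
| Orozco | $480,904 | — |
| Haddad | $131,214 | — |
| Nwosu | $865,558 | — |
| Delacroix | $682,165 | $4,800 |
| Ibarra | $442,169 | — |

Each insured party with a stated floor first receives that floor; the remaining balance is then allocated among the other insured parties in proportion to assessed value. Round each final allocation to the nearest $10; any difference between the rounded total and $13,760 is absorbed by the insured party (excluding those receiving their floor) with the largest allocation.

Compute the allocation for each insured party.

Bergstrom: $1,690 | Orozco: $1,820 | Haddad: $500 | Nwosu: $3,270 | Delacroix: $4,800 | Ibarra: $1,680

Guaranteed amounts: Delacroix $4,800. Balance $8,960.
Balance split over remaining assessed value 2,364,997: Bergstrom 1,686.50 → $1,690; Orozco 1,821.95 → $1,820; Haddad 497.12 → $500; Nwosu 3,279.24 → $3,280; Ibarra 1,675.20 → $1,680.
Rounding difference −$10 applied to Nwosu → $3,270.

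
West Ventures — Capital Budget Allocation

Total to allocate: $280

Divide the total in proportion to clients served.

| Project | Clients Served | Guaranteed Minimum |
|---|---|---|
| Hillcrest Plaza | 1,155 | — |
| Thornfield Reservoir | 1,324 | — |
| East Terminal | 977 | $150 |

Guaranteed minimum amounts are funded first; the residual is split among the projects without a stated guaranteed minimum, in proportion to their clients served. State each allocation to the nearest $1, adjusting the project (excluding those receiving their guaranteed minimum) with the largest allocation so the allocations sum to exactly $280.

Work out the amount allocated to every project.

Hillcrest Plaza: $61 · Thornfield Reservoir: $69 · East Terminal: $150

Guaranteed amounts: East Terminal $150. Residual $130.
Residual split over remaining clients served 2,479: Hillcrest Plaza 60.57 → $61; Thornfield Reservoir 69.43 → $69.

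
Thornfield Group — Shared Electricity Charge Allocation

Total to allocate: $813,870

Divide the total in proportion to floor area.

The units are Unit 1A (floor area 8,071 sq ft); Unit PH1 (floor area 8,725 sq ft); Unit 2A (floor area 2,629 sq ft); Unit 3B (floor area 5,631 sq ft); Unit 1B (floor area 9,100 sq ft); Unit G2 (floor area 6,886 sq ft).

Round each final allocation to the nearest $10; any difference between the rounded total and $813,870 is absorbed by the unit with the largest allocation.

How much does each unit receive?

Combined floor area = 41,042.
Raw shares: Unit 1A 8,071/41,042 × $813,870 = 160,049.33; Unit PH1 8,725/41,042 × $813,870 = 173,018.27; Unit 2A 2,629/41,042 × $813,870 = 52,133.53; Unit 3B 5,631/41,042 × $813,870 = 111,663.71; Unit 1B 9,100/41,042 × $813,870 = 180,454.58; Unit G2 6,886/41,042 × $813,870 = 136,550.58.
Rounded to nearest $10: Unit 1A $160,050; Unit PH1 $173,020; Unit 2A $52,130; Unit 3B $111,660; Unit 1B $180,450; Unit G2 $136,550. Sum = $813,860.
Difference $813,870 − $813,860 = +$10 applied to largest allocation (Unit 1B): Unit 1B becomes $180,460.

Unit 1A: $160,050 | Unit PH1: $173,020 | Unit 2A: $52,130 | Unit 3B: $111,660 | Unit 1B: $180,460 | Unit G2: $136,550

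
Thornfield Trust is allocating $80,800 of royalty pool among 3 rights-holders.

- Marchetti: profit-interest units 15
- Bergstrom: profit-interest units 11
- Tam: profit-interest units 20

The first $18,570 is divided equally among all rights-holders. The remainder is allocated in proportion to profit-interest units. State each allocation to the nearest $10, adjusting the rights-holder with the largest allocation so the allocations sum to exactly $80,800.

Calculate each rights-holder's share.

Marchetti: $26,480 · Bergstrom: $21,070 · Tam: $33,250

First tranche $18,570 split equally: $6,190 each.
Remainder $62,230 by profit-interest units (total 46): Marchetti 20,292.39 → $20,290; Bergstrom 14,881.09 → $14,880; Tam 27,056.52 → $27,060.
Totals: Marchetti $6,190 + $20,290 = $26,480; Bergstrom $6,190 + $14,880 = $21,070; Tam $6,190 + $27,060 = $33,250.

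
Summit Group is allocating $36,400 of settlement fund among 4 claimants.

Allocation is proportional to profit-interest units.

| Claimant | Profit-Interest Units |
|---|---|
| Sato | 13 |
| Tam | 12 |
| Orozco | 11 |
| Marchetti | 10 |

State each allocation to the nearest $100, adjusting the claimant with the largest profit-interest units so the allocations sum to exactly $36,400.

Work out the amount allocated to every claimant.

Profit-interest units total: 13 + 12 + 11 + 10 = 46.
Proportional shares: Sato 10,286.96; Tam 9,495.65; Orozco 8,704.35; Marchetti 7,913.04.
At nearest $100: Sato $10,300; Tam $9,500; Orozco $8,700; Marchetti $7,900. Sum = $36,400.
No rounding difference to absorb.

Sato: $10,300 · Tam: $9,500 · Orozco: $8,700 · Marchetti: $7,900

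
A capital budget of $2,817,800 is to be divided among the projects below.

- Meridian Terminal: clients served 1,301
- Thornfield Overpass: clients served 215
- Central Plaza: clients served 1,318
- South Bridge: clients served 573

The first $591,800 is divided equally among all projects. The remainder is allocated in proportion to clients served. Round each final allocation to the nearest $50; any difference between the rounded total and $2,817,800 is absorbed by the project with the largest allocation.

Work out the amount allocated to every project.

Meridian Terminal: $997,950; Thornfield Overpass: $288,400; Central Plaza: $1,009,100; South Bridge: $522,350

$591,800 shared equally gives $147,950 per project.
Remainder $2,226,000 by clients served (total 3,407): Meridian Terminal 850,022.31 → $850,000; Thornfield Overpass 140,472.56 → $140,450; Central Plaza 861,129.44 → $861,150; South Bridge 374,375.70 → $374,400.
Totals: Meridian Terminal $147,950 + $850,000 = $997,950; Thornfield Overpass $147,950 + $140,450 = $288,400; Central Plaza $147,950 + $861,150 = $1,009,100; South Bridge $147,950 + $374,400 = $522,350.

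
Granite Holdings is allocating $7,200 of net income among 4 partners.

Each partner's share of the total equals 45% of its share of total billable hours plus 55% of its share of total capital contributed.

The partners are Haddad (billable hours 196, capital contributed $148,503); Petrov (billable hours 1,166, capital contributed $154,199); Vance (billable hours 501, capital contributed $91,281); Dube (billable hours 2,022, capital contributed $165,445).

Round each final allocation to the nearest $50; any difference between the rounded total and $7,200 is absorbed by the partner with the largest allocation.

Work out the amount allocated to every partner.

Haddad: $1,200 | Petrov: $2,050 | Vance: $1,050 | Dube: $2,900

Billable hours total 3,885; capital contributed total 559,428.
Blended shares (45% billable hours + 55% capital contributed): Haddad 0.1687; Petrov 0.2867; Vance 0.1478; Dube 0.3969.
Pro-rata amounts: Haddad 1,214.66; Petrov 2,063.94; Vance 1,063.97; Dube 2,857.43.
After rounding ($50): Haddad $1,200; Petrov $2,050; Vance $1,050; Dube $2,850. Sum = $7,150.
Difference $7,200 − $7,150 = +$50 applied to largest allocation (Dube): Dube becomes $2,900.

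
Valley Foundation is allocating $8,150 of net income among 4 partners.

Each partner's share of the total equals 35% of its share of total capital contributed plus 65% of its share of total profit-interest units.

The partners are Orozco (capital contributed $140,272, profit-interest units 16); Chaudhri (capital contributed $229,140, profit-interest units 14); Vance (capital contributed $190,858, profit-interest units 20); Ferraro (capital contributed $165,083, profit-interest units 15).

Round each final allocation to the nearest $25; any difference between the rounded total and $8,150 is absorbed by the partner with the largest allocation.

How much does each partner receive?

Orozco: $1,850 | Chaudhri: $2,050 | Vance: $2,375 | Ferraro: $1,875

Capital contributed total 725,353; profit-interest units total 65.
Blended shares (35% capital contributed + 65% profit-interest units): Orozco 0.2277; Chaudhri 0.2506; Vance 0.2921; Ferraro 0.2297.
Raw shares: Orozco 1,855.63; Chaudhri 2,042.11; Vance 2,380.56; Ferraro 1,871.70.
Rounded to nearest $25: Orozco $1,850; Chaudhri $2,050; Vance $2,375; Ferraro $1,875. Sum = $8,150.
Sum already equals the total — no adjustment.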